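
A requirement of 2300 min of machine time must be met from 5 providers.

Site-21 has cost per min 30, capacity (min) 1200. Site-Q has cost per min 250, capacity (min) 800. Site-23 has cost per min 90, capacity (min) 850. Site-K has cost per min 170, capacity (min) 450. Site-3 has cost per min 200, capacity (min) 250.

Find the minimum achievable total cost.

Use providers in increasing cost order.
Take 1200 from Site-21 at 30 → need 1100 more.
Take 850 from Site-23 at 90 → need 250 more.
Site-K at 170: take 250 of its 450 → requirement met.
Site-3, Site-Q: unused.
Cost = 1200×30 + 850×90 + 250×170 = 155000.

155000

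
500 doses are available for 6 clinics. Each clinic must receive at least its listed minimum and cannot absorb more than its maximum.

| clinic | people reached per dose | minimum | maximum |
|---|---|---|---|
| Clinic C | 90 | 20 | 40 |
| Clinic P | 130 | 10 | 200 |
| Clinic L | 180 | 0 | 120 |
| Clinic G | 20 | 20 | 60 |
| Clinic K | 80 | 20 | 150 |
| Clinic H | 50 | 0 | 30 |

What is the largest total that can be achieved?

61200

Meeting every minimum uses 20+10+0+20+20+0 = 70 doses, leaving 430.
Rank by people reached per dose: Clinic L 180 > Clinic P 130 > Clinic C 90 > Clinic K 80 > Clinic H 50 > Clinic G 20.
Give Clinic L 120 more to hit its cap of 120 ; 310 left.
Clinic P: +190 to 200 (cap) ; 120 left.
Clinic C takes 20 more to reach its cap of 40 ; 100 left.
Only 100 left; Clinic K takes them to reach 120.
Total = 90×40 + 130×200 + 180×120 + 20×20 + 80×120 = 61200.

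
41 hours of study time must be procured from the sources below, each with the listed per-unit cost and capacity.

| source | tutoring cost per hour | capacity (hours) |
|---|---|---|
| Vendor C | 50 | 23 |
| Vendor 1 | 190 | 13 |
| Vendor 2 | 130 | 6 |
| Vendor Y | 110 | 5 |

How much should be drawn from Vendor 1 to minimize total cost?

7

Fill from the cheapest source first.
Vendor C at 50: take all 23 hours → 18 still needed.
Vendor Y at 110: take all 5 hours → 13 still needed.
Vendor 2 (130): use full 6 → 7 hours to go.
Vendor 1 at 190: take 7 of its 13 → requirement met.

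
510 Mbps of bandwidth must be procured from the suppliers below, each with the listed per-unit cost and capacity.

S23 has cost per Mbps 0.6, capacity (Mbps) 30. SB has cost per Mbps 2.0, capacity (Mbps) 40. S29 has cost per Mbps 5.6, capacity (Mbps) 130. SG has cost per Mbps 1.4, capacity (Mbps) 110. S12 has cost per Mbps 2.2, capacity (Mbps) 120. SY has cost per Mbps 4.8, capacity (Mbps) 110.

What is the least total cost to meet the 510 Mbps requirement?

1604

Fill from the cheapest supplier first.
S23 at 0.6: take all 30 Mbps ; 480 still needed.
SG (1.4): use full 110 ; 370 Mbps to go.
SB (2.0): use full 40 ; 330 Mbps to go.
S12 (2.2): use full 120 ; 210 Mbps to go.
SY (4.8): use full 110 ; 100 Mbps to go.
S29 (5.6): take the remaining 100 ; done.
Cost = 30×0.6 + 110×1.4 + 40×2.0 + 120×2.2 + 110×4.8 + 100×5.6 = 1604.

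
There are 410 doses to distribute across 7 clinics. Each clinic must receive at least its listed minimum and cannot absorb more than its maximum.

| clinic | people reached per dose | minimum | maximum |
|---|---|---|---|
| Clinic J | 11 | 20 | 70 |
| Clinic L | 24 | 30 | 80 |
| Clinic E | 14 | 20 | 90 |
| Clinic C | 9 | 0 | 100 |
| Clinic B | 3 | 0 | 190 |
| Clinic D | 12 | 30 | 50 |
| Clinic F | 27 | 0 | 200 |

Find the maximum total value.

9020

Meeting every minimum uses 20+30+20+0+0+30+0 = 100 doses, leaving 310.
Order the clinics by people reached per dose: Clinic F 27 > Clinic L 24 > Clinic E 14 > Clinic D 12 > Clinic J 11 > Clinic C 9 > Clinic B 3.
Clinic F: +200 to 200 (cap) ; 110 left.
Clinic L takes 50 more to reach its cap of 80 ; 60 left.
Clinic E has room for 70 more but only 60 remain, so it gets 80.
Total = 11×20 + 24×80 + 14×80 + 12×30 + 27×200 = 9020.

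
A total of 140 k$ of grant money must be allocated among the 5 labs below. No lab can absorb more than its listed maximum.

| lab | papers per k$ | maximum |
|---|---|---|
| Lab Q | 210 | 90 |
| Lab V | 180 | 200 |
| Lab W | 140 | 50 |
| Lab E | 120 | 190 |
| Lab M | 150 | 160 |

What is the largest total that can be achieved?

27900

Highest papers per k$ first: Lab Q 210 > Lab V 180 > Lab M 150 > Lab W 140 > Lab E 120.
Lab Q takes 90 to reach its cap of 90 — 50 left.
Lab V: +50 (room for 200) → 50. Pool exhausted.
Total = 210×90 + 180×50 = 27900.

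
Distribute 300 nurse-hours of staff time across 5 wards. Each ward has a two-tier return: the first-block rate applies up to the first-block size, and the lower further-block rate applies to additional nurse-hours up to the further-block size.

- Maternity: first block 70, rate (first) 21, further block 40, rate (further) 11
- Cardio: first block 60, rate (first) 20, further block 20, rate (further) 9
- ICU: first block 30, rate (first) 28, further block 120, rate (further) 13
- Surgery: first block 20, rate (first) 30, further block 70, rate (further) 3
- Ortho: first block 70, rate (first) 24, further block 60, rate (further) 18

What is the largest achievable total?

6690

Order all 10 blocks by rate: Surgery/first 30 > ICU/first 28 > Ortho/first 24 > Maternity/first 21 > Cardio/first 20 > Ortho/second 18 > ICU/second 13 > Maternity/second 11 > Cardio/second 9 > Surgery/second 3.
Surgery/first (30): +20 — 280 left.
ICU/first (28): +30 — 250 left.
Fill Ortho first block (70 at 24) — 180 left.
Fill Maternity first block (70 at 21) — 110 left.
Cardio first at 20: fill all 60 — 50 left.
Ortho/second: +50 of 60 at 18; pool empty.
Total = 30×20 + 28×30 + 24×70 + 21×70 + 20×60 + 18×50 = 6690.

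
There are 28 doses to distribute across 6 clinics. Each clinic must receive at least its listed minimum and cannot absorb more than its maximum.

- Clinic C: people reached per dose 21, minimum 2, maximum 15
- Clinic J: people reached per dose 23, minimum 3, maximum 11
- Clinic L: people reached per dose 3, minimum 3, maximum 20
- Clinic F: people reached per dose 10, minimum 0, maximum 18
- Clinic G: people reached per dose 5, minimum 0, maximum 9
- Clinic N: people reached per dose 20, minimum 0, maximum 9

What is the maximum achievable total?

Meeting every minimum uses 2+3+3+0+0+0 = 8 doses, leaving 20.
Order the clinics by people reached per dose: Clinic J 23 > Clinic C 21 > Clinic N 20 > Clinic F 10 > Clinic G 5 > Clinic L 3.
Clinic J takes 8 more to reach its cap of 11 ; 12 left.
Clinic C: +12 (room for 13) → 14. Pool exhausted.
Total = 21×14 + 23×11 + 3×3 = 556.

556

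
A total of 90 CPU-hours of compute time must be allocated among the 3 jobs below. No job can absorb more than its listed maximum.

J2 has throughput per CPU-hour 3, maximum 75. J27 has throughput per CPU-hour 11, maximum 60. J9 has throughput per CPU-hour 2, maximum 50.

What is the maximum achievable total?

750

Rank by throughput per CPU-hour: J27 11 > J2 3 > J9 2.
Give J27 60 to hit its cap of 60 → 30 left.
Only 30 left; J2 takes them to reach 30.
Total = 3×30 + 11×60 = 750.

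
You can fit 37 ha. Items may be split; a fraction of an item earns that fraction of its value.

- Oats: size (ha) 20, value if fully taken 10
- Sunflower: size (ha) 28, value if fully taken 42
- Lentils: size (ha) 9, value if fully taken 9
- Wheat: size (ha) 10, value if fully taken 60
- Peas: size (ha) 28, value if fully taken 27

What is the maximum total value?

100.5

Sort by value density: Wheat 60/10≈6, Sunflower 42/28≈1.5, Lentils 9/9≈1, Peas 27/28≈0.964, Oats 10/20≈0.5.
Take all of Wheat (10 ha, value 60) → 27 ha left.
Only 27 ha remain; take 27/28 of Sunflower for value 42×27/28 = 40.5.
Total value = 100.5.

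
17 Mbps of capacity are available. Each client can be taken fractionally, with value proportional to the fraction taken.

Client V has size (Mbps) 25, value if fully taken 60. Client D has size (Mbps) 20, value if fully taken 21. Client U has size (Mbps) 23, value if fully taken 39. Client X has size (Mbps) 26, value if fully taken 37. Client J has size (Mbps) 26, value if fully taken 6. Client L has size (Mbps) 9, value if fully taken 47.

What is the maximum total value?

66.2

Best value per unit of size first: Client L 47/9≈5.22, Client V 60/25≈2.4, Client U 39/23≈1.7, Client X 37/26≈1.42, Client D 21/20≈1.05, Client J 6/26≈0.231.
Client L: take in full, 9 Mbps for value 47 ; 8 left.
Fill the last 8 Mbps with part of Client V: 8/25 of it earns 19.2.
Total value = 66.2.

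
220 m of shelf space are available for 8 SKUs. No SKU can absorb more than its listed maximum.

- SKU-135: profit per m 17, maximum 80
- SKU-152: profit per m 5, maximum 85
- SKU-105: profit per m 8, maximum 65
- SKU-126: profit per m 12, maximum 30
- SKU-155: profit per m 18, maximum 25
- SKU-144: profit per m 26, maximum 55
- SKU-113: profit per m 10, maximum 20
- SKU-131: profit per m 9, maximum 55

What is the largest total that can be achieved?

Rank by profit per m: SKU-144 26 > SKU-155 18 > SKU-135 17 > SKU-126 12 > SKU-113 10 > SKU-131 9 > SKU-105 8 > SKU-152 5.
Give SKU-144 55 to hit its cap of 55 → 165 left.
SKU-155 takes 25 to reach its cap of 25 → 140 left.
Give SKU-135 80 to hit its cap of 80 → 60 left.
SKU-126 takes 30 to reach its cap of 30 → 30 left.
SKU-113: +20 to 20 (cap) → 10 left.
Only 10 left; SKU-131 takes them to reach 10.
Total = 17×80 + 12×30 + 18×25 + 26×55 + 10×20 + 9×10 = 3890.

3890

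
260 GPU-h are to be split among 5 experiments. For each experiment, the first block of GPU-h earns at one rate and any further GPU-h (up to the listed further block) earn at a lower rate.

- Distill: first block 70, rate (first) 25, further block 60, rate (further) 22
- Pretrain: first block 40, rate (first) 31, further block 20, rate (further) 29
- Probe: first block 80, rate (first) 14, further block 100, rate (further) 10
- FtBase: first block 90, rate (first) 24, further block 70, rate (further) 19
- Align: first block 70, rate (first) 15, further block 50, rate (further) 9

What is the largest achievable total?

Order all 10 blocks by rate: Pretrain/T1 31 > Pretrain/T2 29 > Distill/T1 25 > FtBase/T1 24 > Distill/T2 22 > FtBase/T2 19 > Align/T1 15 > Probe/T1 14 > Probe/T2 10 > Align/T2 9.
Fill Pretrain T1 block (40 at 31) ; 220 left.
Fill Pretrain T2 block (20 at 29) ; 200 left.
Distill/T1 (25): +70 ; 130 left.
Fill FtBase T1 block (90 at 24) ; 40 left.
40 remain; put them into Distill T2 at 22.
Total = 31×40 + 29×20 + 25×70 + 24×90 + 22×40 = 6610.

6610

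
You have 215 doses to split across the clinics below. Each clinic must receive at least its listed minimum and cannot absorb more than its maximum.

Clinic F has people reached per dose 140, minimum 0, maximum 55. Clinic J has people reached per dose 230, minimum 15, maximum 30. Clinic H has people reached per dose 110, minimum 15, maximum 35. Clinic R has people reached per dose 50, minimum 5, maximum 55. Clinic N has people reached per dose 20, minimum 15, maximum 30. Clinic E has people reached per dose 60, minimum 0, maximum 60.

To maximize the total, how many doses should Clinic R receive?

20

Meeting every minimum uses 0+15+15+5+15+0 = 50 doses, leaving 165.
Highest people reached per dose first: Clinic J 230 > Clinic F 140 > Clinic H 110 > Clinic E 60 > Clinic R 50 > Clinic N 20.
Clinic J takes 15 more to reach its cap of 30 → 150 left.
Clinic F takes 55 more to reach its cap of 55 → 95 left.
Clinic H: +20 to 35 (cap) → 75 left.
Clinic E takes 60 more to reach its cap of 60 → 15 left.
Clinic R: +15 (room for 50) → 20. Pool exhausted.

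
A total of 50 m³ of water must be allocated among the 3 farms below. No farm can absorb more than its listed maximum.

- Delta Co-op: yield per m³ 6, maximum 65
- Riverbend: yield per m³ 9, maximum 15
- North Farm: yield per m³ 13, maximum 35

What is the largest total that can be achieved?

Highest yield per m³ first: North Farm 13 > Riverbend 9 > Delta Co-op 6.
North Farm: +35 to 35 (cap) → 15 left.
Riverbend takes 15 to reach its cap of 15 → 0 left.
Total = 9×15 + 13×35 = 590.

590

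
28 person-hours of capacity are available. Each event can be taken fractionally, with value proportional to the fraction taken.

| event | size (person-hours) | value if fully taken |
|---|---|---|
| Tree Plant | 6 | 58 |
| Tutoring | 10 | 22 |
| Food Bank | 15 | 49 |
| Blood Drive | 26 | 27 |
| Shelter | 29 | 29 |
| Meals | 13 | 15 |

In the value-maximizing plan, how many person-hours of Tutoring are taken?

Rank by value-to-size ratio: Tree Plant 58/6≈9.67, Food Bank 49/15≈3.27, Tutoring 22/10≈2.2, Meals 15/13≈1.15, Blood Drive 27/26≈1.04, Shelter 29/29≈1.
All 6 person-hours of Tree Plant fit (value 58) ; 22 remain.
All 15 person-hours of Food Bank fit (value 49) ; 7 remain.
7 person-hours left: a 7/10 share of Tutoring gives 22×7/10 = 15.4.

7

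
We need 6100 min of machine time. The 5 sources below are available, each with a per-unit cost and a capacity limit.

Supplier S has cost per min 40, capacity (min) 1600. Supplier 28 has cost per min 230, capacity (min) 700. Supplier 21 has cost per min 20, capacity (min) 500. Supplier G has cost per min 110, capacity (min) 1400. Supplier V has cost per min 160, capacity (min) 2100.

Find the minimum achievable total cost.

679000

Use sources in increasing cost order.
Supplier 21 (20): use full 500 ; 5600 min to go.
Take 1600 from Supplier S at 40 ; need 4000 more.
Supplier G (110): use full 1400 ; 2600 min to go.
Supplier V at 160: take all 2100 min ; 500 still needed.
Supplier 28 (230): take the remaining 500 ; done.
Cost = 500×20 + 1600×40 + 1400×110 + 2100×160 + 500×230 = 679000.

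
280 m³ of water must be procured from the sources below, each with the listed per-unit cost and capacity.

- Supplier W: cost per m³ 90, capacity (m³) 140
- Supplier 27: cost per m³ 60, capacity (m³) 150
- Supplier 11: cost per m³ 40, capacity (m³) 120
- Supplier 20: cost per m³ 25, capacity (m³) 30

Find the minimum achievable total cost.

13350

Use sources in increasing cost order.
Take 30 from Supplier 20 at 25 ; need 250 more.
Take 120 from Supplier 11 at 40 ; need 130 more.
Take 130 from Supplier 27 at 60 to finish.
Supplier W: unused.
Cost = 30×25 + 120×40 + 130×60 = 13350.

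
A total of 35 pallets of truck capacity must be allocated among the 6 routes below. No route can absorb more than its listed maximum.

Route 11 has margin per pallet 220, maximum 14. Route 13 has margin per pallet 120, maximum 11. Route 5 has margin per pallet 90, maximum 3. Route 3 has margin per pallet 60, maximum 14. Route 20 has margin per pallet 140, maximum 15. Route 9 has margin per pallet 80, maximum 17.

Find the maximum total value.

Rank by margin per pallet: Route 11 220 > Route 20 140 > Route 13 120 > Route 5 90 > Route 9 80 > Route 3 60.
Route 11: +14 to 14 (cap) → 21 left.
Route 20: +15 to 15 (cap) → 6 left.
Route 13 has room for 11 but only 6 remain, so it gets 6.
Total = 220×14 + 120×6 + 140×15 = 5900.

5900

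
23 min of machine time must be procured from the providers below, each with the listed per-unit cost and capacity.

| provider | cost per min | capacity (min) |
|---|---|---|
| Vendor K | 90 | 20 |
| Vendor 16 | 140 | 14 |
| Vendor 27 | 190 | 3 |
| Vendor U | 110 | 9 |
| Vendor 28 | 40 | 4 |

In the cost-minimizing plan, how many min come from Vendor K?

19

Cheapest first:
Vendor 28 at 40: take all 4 min → 19 still needed.
Vendor K at 90: take 19 of its 20 → requirement met.
Vendor U, Vendor 16, Vendor 27: unused.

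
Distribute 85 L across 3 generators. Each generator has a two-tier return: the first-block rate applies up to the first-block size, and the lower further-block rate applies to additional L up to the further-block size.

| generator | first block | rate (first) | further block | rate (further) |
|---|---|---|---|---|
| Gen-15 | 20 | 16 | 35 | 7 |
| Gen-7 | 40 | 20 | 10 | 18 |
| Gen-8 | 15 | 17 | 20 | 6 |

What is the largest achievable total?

1555

Order all 6 blocks by rate: Gen-7/T1 20 > Gen-7/T2 18 > Gen-8/T1 17 > Gen-15/T1 16 > Gen-15/T2 7 > Gen-8/T2 6.
Fill Gen-7 T1 block (40 at 20) — 45 left.
Gen-7 T2 at 18: fill all 10 — 35 left.
Gen-8 T1 at 17: fill all 15 — 20 left.
Gen-15 T1 at 16: fill all 20 — 0 left.
Total = 20×40 + 18×10 + 17×15 + 16×20 = 1555.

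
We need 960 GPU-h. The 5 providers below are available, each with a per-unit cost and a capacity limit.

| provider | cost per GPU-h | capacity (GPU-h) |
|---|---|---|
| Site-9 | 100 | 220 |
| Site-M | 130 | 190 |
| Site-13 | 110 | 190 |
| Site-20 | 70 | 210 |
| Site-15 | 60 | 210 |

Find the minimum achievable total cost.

87100

Cheapest first:
Site-15 at 60: take all 210 GPU-h → 750 still needed.
Take 210 from Site-20 at 70 → need 540 more.
Take 220 from Site-9 at 100 → need 320 more.
Take 190 from Site-13 at 110 → need 130 more.
Take 130 from Site-M at 130 to finish.
Cost = 210×60 + 210×70 + 220×100 + 190×110 + 130×130 = 87100.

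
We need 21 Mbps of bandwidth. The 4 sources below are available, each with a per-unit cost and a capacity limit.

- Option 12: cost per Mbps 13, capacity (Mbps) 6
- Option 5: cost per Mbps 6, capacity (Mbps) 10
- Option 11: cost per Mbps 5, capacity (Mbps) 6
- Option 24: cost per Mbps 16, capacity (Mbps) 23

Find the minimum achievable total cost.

Fill from the cheapest source first.
Take 6 from Option 11 at 5 ; need 15 more.
Option 5 at 6: take all 10 Mbps ; 5 still needed.
Option 12 (13): take the remaining 5 ; done.
Option 24: unused.
Cost = 6×5 + 10×6 + 5×13 = 155.

155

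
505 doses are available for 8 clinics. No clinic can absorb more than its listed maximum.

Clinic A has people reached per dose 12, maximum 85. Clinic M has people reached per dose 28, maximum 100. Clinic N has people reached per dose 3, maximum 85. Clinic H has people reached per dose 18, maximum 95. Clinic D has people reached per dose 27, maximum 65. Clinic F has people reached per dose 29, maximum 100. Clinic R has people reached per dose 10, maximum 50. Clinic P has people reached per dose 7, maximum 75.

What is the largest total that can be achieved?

Rank by people reached per dose: Clinic F 29 > Clinic M 28 > Clinic D 27 > Clinic H 18 > Clinic A 12 > Clinic R 10 > Clinic P 7 > Clinic N 3.
Give Clinic F 100 to hit its cap of 100 → 405 left.
Give Clinic M 100 to hit its cap of 100 → 305 left.
Clinic D takes 65 to reach its cap of 65 → 240 left.
Clinic H: +95 to 95 (cap) → 145 left.
Clinic A: +85 to 85 (cap) → 60 left.
Give Clinic R 50 to hit its cap of 50 → 10 left.
Clinic P: +10 (room for 75) → 10. Pool exhausted.
Total = 12×85 + 28×100 + 18×95 + 27×65 + 29×100 + 10×50 + 7×10 = 10755.

10755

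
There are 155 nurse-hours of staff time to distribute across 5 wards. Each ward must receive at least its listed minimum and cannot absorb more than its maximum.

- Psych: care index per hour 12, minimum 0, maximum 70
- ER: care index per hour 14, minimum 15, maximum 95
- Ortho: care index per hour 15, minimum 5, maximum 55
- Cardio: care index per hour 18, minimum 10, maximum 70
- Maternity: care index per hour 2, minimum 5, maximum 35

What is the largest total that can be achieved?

2445

Meeting every minimum uses 0+15+5+10+5 = 35 nurse-hours, leaving 120.
Order the wards by care index per hour: Cardio 18 > Ortho 15 > ER 14 > Psych 12 > Maternity 2.
Cardio: +60 to 70 (cap) — 60 left.
Give Ortho 50 more to hit its cap of 55 — 10 left.
Only 10 left; ER takes them to reach 25.
Total = 14×25 + 15×55 + 18×70 + 2×5 = 2445.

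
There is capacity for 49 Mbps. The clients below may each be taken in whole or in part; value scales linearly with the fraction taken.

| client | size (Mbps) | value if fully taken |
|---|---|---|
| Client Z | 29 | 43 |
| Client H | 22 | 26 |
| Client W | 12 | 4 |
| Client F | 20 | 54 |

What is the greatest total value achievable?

Sort by value density: Client F 54/20≈2.7, Client Z 43/29≈1.48, Client H 26/22≈1.18, Client W 4/12≈0.333.
Take all of Client F (20 Mbps, value 54) → 29 Mbps left.
Take all of Client Z (29 Mbps, value 43) → 0 Mbps left.
Total value = 97.

97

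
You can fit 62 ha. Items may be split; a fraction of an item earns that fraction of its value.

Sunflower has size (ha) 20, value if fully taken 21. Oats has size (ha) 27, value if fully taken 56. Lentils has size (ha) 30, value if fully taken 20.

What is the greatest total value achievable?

Sort by value density: Oats 56/27≈2.07, Sunflower 21/20≈1.05, Lentils 20/30≈0.667.
Take all of Oats (27 ha, value 56) → 35 ha left.
Sunflower: take in full, 20 ha for value 21 → 15 left.
Only 15 ha remain; take 15/30 of Lentils for value 20×15/30 = 10.
Total value = 87.

87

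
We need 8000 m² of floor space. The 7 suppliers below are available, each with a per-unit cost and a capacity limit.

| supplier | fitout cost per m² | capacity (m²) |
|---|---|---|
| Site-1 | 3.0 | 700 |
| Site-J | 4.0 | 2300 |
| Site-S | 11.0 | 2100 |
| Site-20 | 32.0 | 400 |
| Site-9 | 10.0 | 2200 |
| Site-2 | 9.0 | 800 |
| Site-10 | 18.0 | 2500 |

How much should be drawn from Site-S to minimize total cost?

2000

Fill from the cheapest supplier first.
Site-1 (3.0): use full 700 — 7300 m² to go.
Site-J at 4.0: take all 2300 m² — 5000 still needed.
Site-2 (9.0): use full 800 — 4200 m² to go.
Site-9 at 10.0: take all 2200 m² — 2000 still needed.
Take 2000 from Site-S at 11.0 to finish.
Site-10, Site-20: unused.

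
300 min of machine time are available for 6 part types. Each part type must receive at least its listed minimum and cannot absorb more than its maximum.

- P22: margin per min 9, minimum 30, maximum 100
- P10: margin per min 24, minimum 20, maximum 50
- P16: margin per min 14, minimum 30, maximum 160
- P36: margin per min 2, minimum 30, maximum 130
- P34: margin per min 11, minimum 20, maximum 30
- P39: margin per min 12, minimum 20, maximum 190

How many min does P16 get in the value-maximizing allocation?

150

Meeting every minimum uses 30+20+30+30+20+20 = 150 min, leaving 150.
Highest margin per min first: P10 24 > P16 14 > P39 12 > P34 11 > P22 9 > P36 2.
P10: +30 to 50 (cap) → 120 left.
P16 has room for 130 more but only 120 remain, so it gets 150.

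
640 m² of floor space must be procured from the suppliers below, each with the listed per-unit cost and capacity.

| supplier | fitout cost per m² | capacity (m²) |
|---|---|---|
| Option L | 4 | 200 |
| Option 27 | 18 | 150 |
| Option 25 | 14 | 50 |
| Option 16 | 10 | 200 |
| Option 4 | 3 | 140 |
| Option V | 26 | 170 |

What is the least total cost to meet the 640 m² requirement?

4820

Use suppliers in increasing cost order.
Take 140 from Option 4 at 3 — need 500 more.
Option L at 4: take all 200 m² — 300 still needed.
Option 16 (10): use full 200 — 100 m² to go.
Option 25 at 14: take all 50 m² — 50 still needed.
Option 27 at 18: take 50 of its 150 — requirement met.
Option V: unused.
Cost = 140×3 + 200×4 + 200×10 + 50×14 + 50×18 = 4820.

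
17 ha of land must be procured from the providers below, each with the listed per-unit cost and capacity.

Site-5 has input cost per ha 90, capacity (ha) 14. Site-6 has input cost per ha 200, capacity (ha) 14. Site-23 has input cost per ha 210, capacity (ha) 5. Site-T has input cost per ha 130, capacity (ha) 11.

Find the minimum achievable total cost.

1650

Fill from the cheapest provider first.
Site-5 (90): use full 14 — 3 ha to go.
Take 3 from Site-T at 130 to finish.
Site-6, Site-23: unused.
Cost = 14×90 + 3×130 = 1650.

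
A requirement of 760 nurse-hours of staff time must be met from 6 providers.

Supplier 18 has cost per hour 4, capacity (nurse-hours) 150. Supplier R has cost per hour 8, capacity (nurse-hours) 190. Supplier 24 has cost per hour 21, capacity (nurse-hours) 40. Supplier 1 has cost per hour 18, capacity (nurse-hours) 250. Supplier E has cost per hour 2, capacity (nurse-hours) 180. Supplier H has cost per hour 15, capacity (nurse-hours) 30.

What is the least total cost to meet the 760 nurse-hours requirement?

6710

Use providers in increasing cost order.
Supplier E (2): use full 180 → 580 nurse-hours to go.
Take 150 from Supplier 18 at 4 → need 430 more.
Take 190 from Supplier R at 8 → need 240 more.
Supplier H (15): use full 30 → 210 nurse-hours to go.
Supplier 1 at 18: take 210 of its 250 → requirement met.
Supplier 24: unused.
Cost = 180×2 + 150×4 + 190×8 + 30×15 + 210×18 = 6710.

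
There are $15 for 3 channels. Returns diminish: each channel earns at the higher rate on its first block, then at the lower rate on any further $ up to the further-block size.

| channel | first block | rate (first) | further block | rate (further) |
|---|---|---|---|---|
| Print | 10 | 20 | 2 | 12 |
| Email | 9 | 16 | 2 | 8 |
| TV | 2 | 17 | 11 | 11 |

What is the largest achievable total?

Order all 6 blocks by rate: Print/T1 20 > TV/T1 17 > Email/T1 16 > Print/T2 12 > TV/T2 11 > Email/T2 8.
Print/T1 (20): +10 ; 5 left.
TV/T1 (17): +2 ; 3 left.
Email T1 at 16: only 3 left, fill 3.
Total = 20×10 + 17×2 + 16×3 = 282.

282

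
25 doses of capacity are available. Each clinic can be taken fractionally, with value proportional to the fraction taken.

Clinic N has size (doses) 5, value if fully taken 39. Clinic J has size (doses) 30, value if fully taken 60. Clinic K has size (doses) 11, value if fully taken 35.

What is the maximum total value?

Rank by value-to-size ratio: Clinic N 39/5≈7.8, Clinic K 35/11≈3.18, Clinic J 60/30≈2.
Clinic N: take in full, 5 doses for value 39 ; 20 left.
Take all of Clinic K (11 doses, value 35) ; 9 doses left.
Only 9 doses remain; take 9/30 of Clinic J for value 60×9/30 = 18.
Total value = 92.

92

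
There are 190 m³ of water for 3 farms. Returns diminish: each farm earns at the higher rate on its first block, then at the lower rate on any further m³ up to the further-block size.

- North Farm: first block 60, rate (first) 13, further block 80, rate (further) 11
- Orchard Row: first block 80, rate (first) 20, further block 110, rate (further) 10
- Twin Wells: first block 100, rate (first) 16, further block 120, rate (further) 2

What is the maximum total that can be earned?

3330

Treat each block as its own option and order by rate: Orchard Row/tier1 20 > Twin Wells/tier1 16 > North Farm/tier1 13 > North Farm/tier2 11 > Orchard Row/tier2 10 > Twin Wells/tier2 2.
Orchard Row tier1 at 20: fill all 80 ; 110 left.
Twin Wells/tier1 (16): +100 ; 10 left.
North Farm/tier1: +10 of 60 at 13; pool empty.
Total = 20×80 + 16×100 + 13×10 = 3330.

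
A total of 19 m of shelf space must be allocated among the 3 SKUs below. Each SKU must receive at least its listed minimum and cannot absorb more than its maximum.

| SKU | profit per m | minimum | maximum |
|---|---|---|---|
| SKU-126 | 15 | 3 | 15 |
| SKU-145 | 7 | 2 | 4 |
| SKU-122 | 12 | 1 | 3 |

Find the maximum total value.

263

Meeting every minimum uses 3+2+1 = 6 m, leaving 13.
Highest profit per m first: SKU-126 15 > SKU-122 12 > SKU-145 7.
SKU-126: +12 to 15 (cap) ; 1 left.
Only 1 left; SKU-122 takes them to reach 2.
Total = 15×15 + 7×2 + 12×2 = 263.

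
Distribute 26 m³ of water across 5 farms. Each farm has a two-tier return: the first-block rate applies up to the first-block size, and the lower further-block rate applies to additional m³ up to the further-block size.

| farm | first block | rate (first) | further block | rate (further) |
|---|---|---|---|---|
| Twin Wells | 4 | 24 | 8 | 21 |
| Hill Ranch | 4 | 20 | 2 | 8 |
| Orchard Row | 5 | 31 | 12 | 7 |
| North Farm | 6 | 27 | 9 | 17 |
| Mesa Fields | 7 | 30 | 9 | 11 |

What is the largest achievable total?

707

Order all 10 blocks by rate: Orchard Row/first 31 > Mesa Fields/first 30 > North Farm/first 27 > Twin Wells/first 24 > Twin Wells/second 21 > Hill Ranch/first 20 > North Farm/second 17 > Mesa Fields/second 11 > Hill Ranch/second 8 > Orchard Row/second 7.
Fill Orchard Row first block (5 at 31) ; 21 left.
Mesa Fields first at 30: fill all 7 ; 14 left.
Fill North Farm first block (6 at 27) ; 8 left.
Fill Twin Wells first block (4 at 24) ; 4 left.
Twin Wells second at 21: only 4 left, fill 4.
Total = 31×5 + 30×7 + 27×6 + 24×4 + 21×4 = 707.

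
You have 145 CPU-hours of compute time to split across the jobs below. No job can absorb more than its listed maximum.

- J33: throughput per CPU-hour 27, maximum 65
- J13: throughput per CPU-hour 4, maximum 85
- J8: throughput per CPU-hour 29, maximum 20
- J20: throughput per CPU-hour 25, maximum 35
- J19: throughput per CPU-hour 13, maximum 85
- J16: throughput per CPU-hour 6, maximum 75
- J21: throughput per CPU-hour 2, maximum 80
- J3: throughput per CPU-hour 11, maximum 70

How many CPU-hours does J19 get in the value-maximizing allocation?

25

Order the jobs by throughput per CPU-hour: J8 29 > J33 27 > J20 25 > J19 13 > J3 11 > J16 6 > J13 4 > J21 2.
J8: +20 to 20 (cap) — 125 left.
J33: +65 to 65 (cap) — 60 left.
J20 takes 35 to reach its cap of 35 — 25 left.
J19 has room for 85 but only 25 remain, so it gets 25.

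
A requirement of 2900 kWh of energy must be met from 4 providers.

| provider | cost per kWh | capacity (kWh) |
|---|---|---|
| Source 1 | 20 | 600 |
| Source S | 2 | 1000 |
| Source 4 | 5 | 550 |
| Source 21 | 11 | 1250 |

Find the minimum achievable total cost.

Cheapest first:
Source S at 2: take all 1000 kWh — 1900 still needed.
Source 4 (5): use full 550 — 1350 kWh to go.
Take 1250 from Source 21 at 11 — need 100 more.
Source 1 (20): take the remaining 100 — done.
Cost = 1000×2 + 550×5 + 1250×11 + 100×20 = 20500.

20500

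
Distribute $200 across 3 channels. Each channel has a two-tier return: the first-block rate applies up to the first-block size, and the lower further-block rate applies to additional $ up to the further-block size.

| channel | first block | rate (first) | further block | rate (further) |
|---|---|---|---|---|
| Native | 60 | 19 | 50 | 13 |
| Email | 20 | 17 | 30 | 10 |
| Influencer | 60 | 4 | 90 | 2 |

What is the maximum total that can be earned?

2590

Treat each block as its own option and order by rate: Native/first 19 > Email/first 17 > Native/second 13 > Email/second 10 > Influencer/first 4 > Influencer/second 2.
Native/first (19): +60 → 140 left.
Email first at 17: fill all 20 → 120 left.
Native second at 13: fill all 50 → 70 left.
Fill Email second block (30 at 10) → 40 left.
40 remain; put them into Influencer first at 4.
Total = 19×60 + 17×20 + 13×50 + 10×30 + 4×40 = 2590.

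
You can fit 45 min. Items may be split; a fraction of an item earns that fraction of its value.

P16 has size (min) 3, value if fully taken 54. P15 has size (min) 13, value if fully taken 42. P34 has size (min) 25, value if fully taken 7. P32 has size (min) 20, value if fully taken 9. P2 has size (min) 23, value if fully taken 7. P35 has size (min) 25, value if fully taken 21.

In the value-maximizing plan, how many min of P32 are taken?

4

Sort by value density: P16 54/3≈18, P15 42/13≈3.23, P35 21/25≈0.84, P32 9/20≈0.45, P2 7/23≈0.304, P34 7/25≈0.28.
All 3 min of P16 fit (value 54) → 42 remain.
P15: take in full, 13 min for value 42 → 29 left.
Take all of P35 (25 min, value 21) → 4 min left.
Fill the last 4 min with part of P32: 4/20 of it earns 1.8.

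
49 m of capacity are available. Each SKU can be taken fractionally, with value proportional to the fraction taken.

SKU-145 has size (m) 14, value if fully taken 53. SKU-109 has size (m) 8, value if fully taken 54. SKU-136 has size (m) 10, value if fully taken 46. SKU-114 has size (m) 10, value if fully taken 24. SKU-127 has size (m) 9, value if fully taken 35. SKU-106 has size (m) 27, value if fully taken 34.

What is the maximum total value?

Sort by value density: SKU-109 54/8≈6.75, SKU-136 46/10≈4.6, SKU-127 35/9≈3.89, SKU-145 53/14≈3.79, SKU-114 24/10≈2.4, SKU-106 34/27≈1.26.
Take all of SKU-109 (8 m, value 54) — 41 m left.
Take all of SKU-136 (10 m, value 46) — 31 m left.
All 9 m of SKU-127 fit (value 35) — 22 remain.
Take all of SKU-145 (14 m, value 53) — 8 m left.
8 m left: a 8/10 share of SKU-114 gives 24×8/10 = 19.2.
Total value = 207.2.

207.2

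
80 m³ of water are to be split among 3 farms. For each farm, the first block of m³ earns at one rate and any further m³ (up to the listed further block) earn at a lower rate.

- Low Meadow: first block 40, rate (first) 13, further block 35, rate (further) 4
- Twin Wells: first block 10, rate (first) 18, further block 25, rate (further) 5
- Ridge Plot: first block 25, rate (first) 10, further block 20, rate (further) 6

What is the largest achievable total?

Order all 6 blocks by rate: Twin Wells/T1 18 > Low Meadow/T1 13 > Ridge Plot/T1 10 > Ridge Plot/T2 6 > Twin Wells/T2 5 > Low Meadow/T2 4.
Twin Wells/T1 (18): +10 → 70 left.
Low Meadow/T1 (13): +40 → 30 left.
Ridge Plot/T1 (10): +25 → 5 left.
Ridge Plot/T2: +5 of 20 at 6; pool empty.
Total = 18×10 + 13×40 + 10×25 + 6×5 = 980.

980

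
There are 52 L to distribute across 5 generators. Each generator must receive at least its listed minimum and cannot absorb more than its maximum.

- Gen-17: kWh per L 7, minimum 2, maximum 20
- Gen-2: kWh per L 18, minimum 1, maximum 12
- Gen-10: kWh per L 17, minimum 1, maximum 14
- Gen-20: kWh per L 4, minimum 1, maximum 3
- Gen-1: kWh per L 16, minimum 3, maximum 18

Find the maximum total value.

Meeting every minimum uses 2+1+1+1+3 = 8 L, leaving 44.
Order the generators by kWh per L: Gen-2 18 > Gen-10 17 > Gen-1 16 > Gen-17 7 > Gen-20 4.
Give Gen-2 11 more to hit its cap of 12 ; 33 left.
Gen-10: +13 to 14 (cap) ; 20 left.
Gen-1: +15 to 18 (cap) ; 5 left.
Gen-17: +5 (room for 18) → 7. Pool exhausted.
Total = 7×7 + 18×12 + 17×14 + 4×1 + 16×18 = 795.

795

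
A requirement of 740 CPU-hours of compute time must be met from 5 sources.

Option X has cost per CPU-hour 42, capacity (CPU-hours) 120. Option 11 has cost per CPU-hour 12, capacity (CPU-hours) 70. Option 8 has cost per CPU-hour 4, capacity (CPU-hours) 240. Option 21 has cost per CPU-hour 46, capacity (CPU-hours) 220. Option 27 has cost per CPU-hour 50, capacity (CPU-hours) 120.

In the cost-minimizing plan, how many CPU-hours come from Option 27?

Cheapest first:
Take 240 from Option 8 at 4 — need 500 more.
Take 70 from Option 11 at 12 — need 430 more.
Take 120 from Option X at 42 — need 310 more.
Option 21 at 46: take all 220 CPU-hours — 90 still needed.
Take 90 from Option 27 at 50 to finish.

90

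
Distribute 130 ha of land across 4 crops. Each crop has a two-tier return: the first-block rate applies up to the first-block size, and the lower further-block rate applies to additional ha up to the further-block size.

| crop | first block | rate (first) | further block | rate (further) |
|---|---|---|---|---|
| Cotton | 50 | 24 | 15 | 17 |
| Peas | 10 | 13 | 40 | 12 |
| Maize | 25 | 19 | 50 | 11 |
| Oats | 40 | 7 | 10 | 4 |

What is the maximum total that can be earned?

Rank every tier by rate: Cotton/first 24 > Maize/first 19 > Cotton/second 17 > Peas/first 13 > Peas/second 12 > Maize/second 11 > Oats/first 7 > Oats/second 4.
Cotton/first (24): +50 → 80 left.
Fill Maize first block (25 at 19) → 55 left.
Cotton/second (17): +15 → 40 left.
Peas/first (13): +10 → 30 left.
30 remain; put them into Peas second at 12.
Total = 24×50 + 19×25 + 17×15 + 13×10 + 12×30 = 2420.

2420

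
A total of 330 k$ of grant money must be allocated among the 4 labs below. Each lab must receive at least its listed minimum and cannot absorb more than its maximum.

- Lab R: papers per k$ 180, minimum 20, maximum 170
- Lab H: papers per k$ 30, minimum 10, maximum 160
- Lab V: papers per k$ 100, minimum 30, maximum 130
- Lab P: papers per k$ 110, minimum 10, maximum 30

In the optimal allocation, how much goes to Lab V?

120

Meeting every minimum uses 20+10+30+10 = 70 k$, leaving 260.
Highest papers per k$ first: Lab R 180 > Lab P 110 > Lab V 100 > Lab H 30.
Lab R takes 150 more to reach its cap of 170 — 110 left.
Lab P: +20 to 30 (cap) — 90 left.
Lab V: +90 (room for 100) → 120. Pool exhausted.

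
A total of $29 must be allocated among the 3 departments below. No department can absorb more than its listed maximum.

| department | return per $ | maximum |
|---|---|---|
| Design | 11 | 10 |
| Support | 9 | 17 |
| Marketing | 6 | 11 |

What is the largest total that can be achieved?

275

Highest return per $ first: Design 11 > Support 9 > Marketing 6.
Design: +10 to 10 (cap) → 19 left.
Support takes 17 to reach its cap of 17 → 2 left.
Marketing: +2 (room for 11) → 2. Pool exhausted.
Total = 11×10 + 9×17 + 6×2 = 275.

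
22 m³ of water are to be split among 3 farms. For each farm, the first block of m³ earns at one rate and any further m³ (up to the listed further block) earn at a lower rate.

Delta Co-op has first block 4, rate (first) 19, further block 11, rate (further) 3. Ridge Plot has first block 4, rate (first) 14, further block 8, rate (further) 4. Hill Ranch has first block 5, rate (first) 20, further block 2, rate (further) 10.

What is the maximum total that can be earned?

280

Treat each block as its own option and order by rate: Hill Ranch/T1 20 > Delta Co-op/T1 19 > Ridge Plot/T1 14 > Hill Ranch/T2 10 > Ridge Plot/T2 4 > Delta Co-op/T2 3.
Hill Ranch T1 at 20: fill all 5 → 17 left.
Delta Co-op/T1 (19): +4 → 13 left.
Ridge Plot/T1 (14): +4 → 9 left.
Hill Ranch/T2 (10): +2 → 7 left.
Ridge Plot T2 at 4: only 7 left, fill 7.
Total = 20×5 + 19×4 + 14×4 + 10×2 + 4×7 = 280.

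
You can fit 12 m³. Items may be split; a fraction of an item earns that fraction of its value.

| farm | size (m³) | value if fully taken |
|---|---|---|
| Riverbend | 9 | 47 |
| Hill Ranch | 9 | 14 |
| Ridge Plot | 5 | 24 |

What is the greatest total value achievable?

61.4

Best value per unit of size first: Riverbend 47/9≈5.22, Ridge Plot 24/5≈4.8, Hill Ranch 14/9≈1.56.
All 9 m³ of Riverbend fit (value 47) ; 3 remain.
Fill the last 3 m³ with part of Ridge Plot: 3/5 of it earns 14.4.
Total value = 61.4.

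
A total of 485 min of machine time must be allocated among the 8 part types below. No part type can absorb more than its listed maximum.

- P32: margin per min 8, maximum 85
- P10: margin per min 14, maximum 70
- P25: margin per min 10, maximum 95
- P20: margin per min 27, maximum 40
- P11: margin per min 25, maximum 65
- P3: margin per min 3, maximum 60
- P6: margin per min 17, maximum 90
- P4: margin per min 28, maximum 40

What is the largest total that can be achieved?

7965

Highest margin per min first: P4 28 > P20 27 > P11 25 > P6 17 > P10 14 > P25 10 > P32 8 > P3 3.
P4 takes 40 to reach its cap of 40 ; 445 left.
P20: +40 to 40 (cap) ; 405 left.
P11 takes 65 to reach its cap of 65 ; 340 left.
P6 takes 90 to reach its cap of 90 ; 250 left.
P10 takes 70 to reach its cap of 70 ; 180 left.
P25 takes 95 to reach its cap of 95 ; 85 left.
P32 takes 85 to reach its cap of 85 ; 0 left.
Total = 8×85 + 14×70 + 10×95 + 27×40 + 25×65 + 17×90 + 28×40 = 7965.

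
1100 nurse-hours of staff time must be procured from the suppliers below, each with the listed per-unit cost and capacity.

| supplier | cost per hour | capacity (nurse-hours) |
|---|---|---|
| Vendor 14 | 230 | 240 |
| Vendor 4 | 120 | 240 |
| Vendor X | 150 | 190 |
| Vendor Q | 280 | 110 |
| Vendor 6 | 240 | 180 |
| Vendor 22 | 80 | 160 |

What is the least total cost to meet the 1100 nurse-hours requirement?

Fill from the cheapest supplier first.
Take 160 from Vendor 22 at 80 → need 940 more.
Take 240 from Vendor 4 at 120 → need 700 more.
Vendor X (150): use full 190 → 510 nurse-hours to go.
Vendor 14 (230): use full 240 → 270 nurse-hours to go.
Take 180 from Vendor 6 at 240 → need 90 more.
Take 90 from Vendor Q at 280 to finish.
Cost = 160×80 + 240×120 + 190×150 + 240×230 + 180×240 + 90×280 = 193700.

193700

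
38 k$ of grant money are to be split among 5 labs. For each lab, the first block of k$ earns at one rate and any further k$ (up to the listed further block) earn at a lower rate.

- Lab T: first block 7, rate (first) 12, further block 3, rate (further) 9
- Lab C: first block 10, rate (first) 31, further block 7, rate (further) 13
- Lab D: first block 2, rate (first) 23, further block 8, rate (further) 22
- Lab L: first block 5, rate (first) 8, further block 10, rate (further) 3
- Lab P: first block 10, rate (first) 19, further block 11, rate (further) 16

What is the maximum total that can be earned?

850

Treat each block as its own option and order by rate: Lab C/T1 31 > Lab D/T1 23 > Lab D/T2 22 > Lab P/T1 19 > Lab P/T2 16 > Lab C/T2 13 > Lab T/T1 12 > Lab T/T2 9 > Lab L/T1 8 > Lab L/T2 3.
Lab C/T1 (31): +10 — 28 left.
Lab D T1 at 23: fill all 2 — 26 left.
Lab D/T2 (22): +8 — 18 left.
Lab P T1 at 19: fill all 10 — 8 left.
Lab P T2 at 16: only 8 left, fill 8.
Total = 31×10 + 23×2 + 22×8 + 19×10 + 16×8 = 850.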